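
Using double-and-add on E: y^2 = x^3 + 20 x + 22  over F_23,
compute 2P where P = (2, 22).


k = 2 = 10_2 (binary, LSB first: 01)
Double-and-add from P = (2, 22):
  bit 0 = 0: acc unchanged = O
  bit 1 = 1: acc = O + (22, 22) = (22, 22)

2P = (22, 22)


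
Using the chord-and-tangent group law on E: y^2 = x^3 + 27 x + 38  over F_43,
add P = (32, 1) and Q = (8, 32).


P != Q, so use the chord formula.
s = (y2 - y1) / (x2 - x1) = (31) / (19) mod 43 = 22
x3 = s^2 - x1 - x2 mod 43 = 22^2 - 32 - 8 = 14
y3 = s (x1 - x3) - y1 mod 43 = 22 * (32 - 14) - 1 = 8

P + Q = (14, 8)


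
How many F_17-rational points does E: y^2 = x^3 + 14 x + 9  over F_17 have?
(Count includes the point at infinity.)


For each x in F_17, count y with y^2 = x^3 + 14 x + 9 mod 17:
  x = 0: RHS = 9, y in [3, 14]  -> 2 point(s)
  x = 5: RHS = 0, y in [0]  -> 1 point(s)
  x = 7: RHS = 8, y in [5, 12]  -> 2 point(s)
  x = 8: RHS = 4, y in [2, 15]  -> 2 point(s)
  x = 11: RHS = 15, y in [7, 10]  -> 2 point(s)
  x = 12: RHS = 1, y in [1, 16]  -> 2 point(s)
  x = 13: RHS = 8, y in [5, 12]  -> 2 point(s)
  x = 14: RHS = 8, y in [5, 12]  -> 2 point(s)
Affine points: 15. Add the point at infinity: total = 16.

#E(F_17) = 16


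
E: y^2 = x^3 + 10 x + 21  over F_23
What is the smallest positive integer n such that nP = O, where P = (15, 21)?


Compute successive multiples of P until we hit O:
  1P = (15, 21)
  2P = (19, 20)
  3P = (2, 16)
  4P = (12, 12)
  5P = (5, 9)
  6P = (21, 4)
  7P = (11, 6)
  8P = (1, 20)
  ... (continuing to 23P)
  23P = O

ord(P) = 23


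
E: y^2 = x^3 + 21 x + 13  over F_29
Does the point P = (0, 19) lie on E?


Check whether y^2 = x^3 + 21 x + 13 (mod 29) for (x, y) = (0, 19).
LHS: y^2 = 19^2 mod 29 = 13
RHS: x^3 + 21 x + 13 = 0^3 + 21*0 + 13 mod 29 = 13
LHS = RHS

Yes, on the curve


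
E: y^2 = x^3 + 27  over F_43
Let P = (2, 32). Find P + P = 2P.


Doubling: s = (3 x1^2 + a) / (2 y1)
s = (3*2^2 + 0) / (2*32) mod 43 = 19
x3 = s^2 - 2 x1 mod 43 = 19^2 - 2*2 = 13
y3 = s (x1 - x3) - y1 mod 43 = 19 * (2 - 13) - 32 = 17

2P = (13, 17)


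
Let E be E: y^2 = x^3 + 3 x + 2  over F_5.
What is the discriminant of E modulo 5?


4 a^3 + 27 b^2 = 4*3^3 + 27*2^2 = 108 + 108 = 216
Delta = -16 * (216) = -3456
Delta mod 5 = 4

Delta = 4 (mod 5)


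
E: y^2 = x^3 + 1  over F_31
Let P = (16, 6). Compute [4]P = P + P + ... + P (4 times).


k = 4 = 100_2 (binary, LSB first: 001)
Double-and-add from P = (16, 6):
  bit 0 = 0: acc unchanged = O
  bit 1 = 0: acc unchanged = O
  bit 2 = 1: acc = O + (3, 11) = (3, 11)

4P = (3, 11)


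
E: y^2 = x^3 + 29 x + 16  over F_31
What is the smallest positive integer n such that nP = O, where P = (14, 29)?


Compute successive multiples of P until we hit O:
  1P = (14, 29)
  2P = (21, 20)
  3P = (16, 9)
  4P = (8, 4)
  5P = (10, 29)
  6P = (7, 2)
  7P = (4, 14)
  8P = (23, 4)
  ... (continuing to 35P)
  35P = O

ord(P) = 35


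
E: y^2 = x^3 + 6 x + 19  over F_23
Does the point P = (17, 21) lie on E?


Check whether y^2 = x^3 + 6 x + 19 (mod 23) for (x, y) = (17, 21).
LHS: y^2 = 21^2 mod 23 = 4
RHS: x^3 + 6 x + 19 = 17^3 + 6*17 + 19 mod 23 = 20
LHS != RHS

No, not on the curve


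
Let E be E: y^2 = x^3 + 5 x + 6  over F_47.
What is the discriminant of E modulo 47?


4 a^3 + 27 b^2 = 4*5^3 + 27*6^2 = 500 + 972 = 1472
Delta = -16 * (1472) = -23552
Delta mod 47 = 42

Delta = 42 (mod 47)


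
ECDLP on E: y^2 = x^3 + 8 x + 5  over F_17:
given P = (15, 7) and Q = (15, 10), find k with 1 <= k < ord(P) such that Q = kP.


Enumerate multiples of P until we hit Q = (15, 10):
  1P = (15, 7)
  2P = (5, 0)
  3P = (15, 10)
Match found at i = 3.

k = 3


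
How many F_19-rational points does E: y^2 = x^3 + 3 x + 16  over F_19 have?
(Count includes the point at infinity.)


For each x in F_19, count y with y^2 = x^3 + 3 x + 16 mod 19:
  x = 0: RHS = 16, y in [4, 15]  -> 2 point(s)
  x = 1: RHS = 1, y in [1, 18]  -> 2 point(s)
  x = 2: RHS = 11, y in [7, 12]  -> 2 point(s)
  x = 4: RHS = 16, y in [4, 15]  -> 2 point(s)
  x = 5: RHS = 4, y in [2, 17]  -> 2 point(s)
  x = 7: RHS = 0, y in [0]  -> 1 point(s)
  x = 8: RHS = 1, y in [1, 18]  -> 2 point(s)
  x = 10: RHS = 1, y in [1, 18]  -> 2 point(s)
  x = 14: RHS = 9, y in [3, 16]  -> 2 point(s)
  x = 15: RHS = 16, y in [4, 15]  -> 2 point(s)
Affine points: 19. Add the point at infinity: total = 20.

#E(F_19) = 20


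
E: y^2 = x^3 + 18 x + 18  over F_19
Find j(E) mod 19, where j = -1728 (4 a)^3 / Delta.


Delta = -16(4 a^3 + 27 b^2) mod 19 = 12
-1728 * (4 a)^3 = -1728 * (4*18)^3 mod 19 = 12
j = 12 * 12^(-1) mod 19 = 1

j = 1 (mod 19)


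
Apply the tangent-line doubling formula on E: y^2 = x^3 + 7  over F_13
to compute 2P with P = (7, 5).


Doubling: s = (3 x1^2 + a) / (2 y1)
s = (3*7^2 + 0) / (2*5) mod 13 = 3
x3 = s^2 - 2 x1 mod 13 = 3^2 - 2*7 = 8
y3 = s (x1 - x3) - y1 mod 13 = 3 * (7 - 8) - 5 = 5

2P = (8, 5)


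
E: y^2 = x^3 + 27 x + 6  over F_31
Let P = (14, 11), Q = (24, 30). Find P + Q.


P != Q, so use the chord formula.
s = (y2 - y1) / (x2 - x1) = (19) / (10) mod 31 = 5
x3 = s^2 - x1 - x2 mod 31 = 5^2 - 14 - 24 = 18
y3 = s (x1 - x3) - y1 mod 31 = 5 * (14 - 18) - 11 = 0

P + Q = (18, 0)


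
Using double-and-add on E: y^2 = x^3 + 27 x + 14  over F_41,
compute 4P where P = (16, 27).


k = 4 = 100_2 (binary, LSB first: 001)
Double-and-add from P = (16, 27):
  bit 0 = 0: acc unchanged = O
  bit 1 = 0: acc unchanged = O
  bit 2 = 1: acc = O + (28, 34) = (28, 34)

4P = (28, 34)


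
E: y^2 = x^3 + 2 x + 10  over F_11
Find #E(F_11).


For each x in F_11, count y with y^2 = x^3 + 2 x + 10 mod 11:
  x = 2: RHS = 0, y in [0]  -> 1 point(s)
  x = 4: RHS = 5, y in [4, 7]  -> 2 point(s)
  x = 7: RHS = 4, y in [2, 9]  -> 2 point(s)
  x = 9: RHS = 9, y in [3, 8]  -> 2 point(s)
Affine points: 7. Add the point at infinity: total = 8.

#E(F_11) = 8


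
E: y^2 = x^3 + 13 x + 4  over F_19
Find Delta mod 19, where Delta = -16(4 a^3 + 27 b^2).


4 a^3 + 27 b^2 = 4*13^3 + 27*4^2 = 8788 + 432 = 9220
Delta = -16 * (9220) = -147520
Delta mod 19 = 15

Delta = 15 (mod 19)


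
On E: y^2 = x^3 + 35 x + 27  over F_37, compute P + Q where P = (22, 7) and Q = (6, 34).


P != Q, so use the chord formula.
s = (y2 - y1) / (x2 - x1) = (27) / (21) mod 37 = 33
x3 = s^2 - x1 - x2 mod 37 = 33^2 - 22 - 6 = 25
y3 = s (x1 - x3) - y1 mod 37 = 33 * (22 - 25) - 7 = 5

P + Q = (25, 5)


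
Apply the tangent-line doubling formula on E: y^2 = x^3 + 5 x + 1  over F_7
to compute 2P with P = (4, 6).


Doubling: s = (3 x1^2 + a) / (2 y1)
s = (3*4^2 + 5) / (2*6) mod 7 = 5
x3 = s^2 - 2 x1 mod 7 = 5^2 - 2*4 = 3
y3 = s (x1 - x3) - y1 mod 7 = 5 * (4 - 3) - 6 = 6

2P = (3, 6)


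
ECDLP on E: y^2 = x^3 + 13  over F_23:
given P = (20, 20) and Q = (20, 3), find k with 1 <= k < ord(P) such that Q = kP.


Enumerate multiples of P until we hit Q = (20, 3):
  1P = (20, 20)
  2P = (9, 11)
  3P = (19, 8)
  4P = (13, 18)
  5P = (22, 9)
  6P = (17, 21)
  7P = (4, 13)
  8P = (0, 6)
  9P = (12, 4)
  10P = (18, 7)
  11P = (10, 22)
  12P = (5, 0)
  13P = (10, 1)
  14P = (18, 16)
  15P = (12, 19)
  16P = (0, 17)
  17P = (4, 10)
  18P = (17, 2)
  19P = (22, 14)
  20P = (13, 5)
  21P = (19, 15)
  22P = (9, 12)
  23P = (20, 3)
Match found at i = 23.

k = 23


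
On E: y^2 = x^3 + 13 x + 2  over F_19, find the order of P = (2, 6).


Compute successive multiples of P until we hit O:
  1P = (2, 6)
  2P = (1, 4)
  3P = (1, 15)
  4P = (2, 13)
  5P = O

ord(P) = 5


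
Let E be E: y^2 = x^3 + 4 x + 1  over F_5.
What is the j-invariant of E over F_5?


Delta = -16(4 a^3 + 27 b^2) mod 5 = 2
-1728 * (4 a)^3 = -1728 * (4*4)^3 mod 5 = 2
j = 2 * 2^(-1) mod 5 = 1

j = 1 (mod 5)


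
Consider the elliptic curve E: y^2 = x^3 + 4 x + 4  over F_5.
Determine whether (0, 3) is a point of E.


Check whether y^2 = x^3 + 4 x + 4 (mod 5) for (x, y) = (0, 3).
LHS: y^2 = 3^2 mod 5 = 4
RHS: x^3 + 4 x + 4 = 0^3 + 4*0 + 4 mod 5 = 4
LHS = RHS

Yes, on the curve


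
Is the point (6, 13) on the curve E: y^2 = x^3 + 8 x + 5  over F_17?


Check whether y^2 = x^3 + 8 x + 5 (mod 17) for (x, y) = (6, 13).
LHS: y^2 = 13^2 mod 17 = 16
RHS: x^3 + 8 x + 5 = 6^3 + 8*6 + 5 mod 17 = 14
LHS != RHS

No, not on the curve


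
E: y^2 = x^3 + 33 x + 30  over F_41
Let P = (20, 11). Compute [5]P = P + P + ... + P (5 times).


k = 5 = 101_2 (binary, LSB first: 101)
Double-and-add from P = (20, 11):
  bit 0 = 1: acc = O + (20, 11) = (20, 11)
  bit 1 = 0: acc unchanged = (20, 11)
  bit 2 = 1: acc = (20, 11) + (15, 13) = (16, 12)

5P = (16, 12)


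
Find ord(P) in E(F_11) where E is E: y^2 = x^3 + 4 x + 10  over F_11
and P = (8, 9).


Compute successive multiples of P until we hit O:
  1P = (8, 9)
  2P = (9, 7)
  3P = (9, 4)
  4P = (8, 2)
  5P = O

ord(P) = 5


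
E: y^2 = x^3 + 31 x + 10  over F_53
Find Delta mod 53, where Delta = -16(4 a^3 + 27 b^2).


4 a^3 + 27 b^2 = 4*31^3 + 27*10^2 = 119164 + 2700 = 121864
Delta = -16 * (121864) = -1949824
Delta mod 53 = 46

Delta = 46 (mod 53)


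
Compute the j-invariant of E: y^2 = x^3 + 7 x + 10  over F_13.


Delta = -16(4 a^3 + 27 b^2) mod 13 = 4
-1728 * (4 a)^3 = -1728 * (4*7)^3 mod 13 = 8
j = 8 * 4^(-1) mod 13 = 2

j = 2 (mod 13)


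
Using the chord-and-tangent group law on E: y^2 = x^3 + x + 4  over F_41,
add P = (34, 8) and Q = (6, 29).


P != Q, so use the chord formula.
s = (y2 - y1) / (x2 - x1) = (21) / (13) mod 41 = 30
x3 = s^2 - x1 - x2 mod 41 = 30^2 - 34 - 6 = 40
y3 = s (x1 - x3) - y1 mod 41 = 30 * (34 - 40) - 8 = 17

P + Q = (40, 17)


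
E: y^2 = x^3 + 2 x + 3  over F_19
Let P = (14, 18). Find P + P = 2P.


Doubling: s = (3 x1^2 + a) / (2 y1)
s = (3*14^2 + 2) / (2*18) mod 19 = 9
x3 = s^2 - 2 x1 mod 19 = 9^2 - 2*14 = 15
y3 = s (x1 - x3) - y1 mod 19 = 9 * (14 - 15) - 18 = 11

2P = (15, 11)


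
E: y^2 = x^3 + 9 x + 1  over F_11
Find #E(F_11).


For each x in F_11, count y with y^2 = x^3 + 9 x + 1 mod 11:
  x = 0: RHS = 1, y in [1, 10]  -> 2 point(s)
  x = 1: RHS = 0, y in [0]  -> 1 point(s)
  x = 2: RHS = 5, y in [4, 7]  -> 2 point(s)
  x = 3: RHS = 0, y in [0]  -> 1 point(s)
  x = 7: RHS = 0, y in [0]  -> 1 point(s)
Affine points: 7. Add the point at infinity: total = 8.

#E(F_11) = 8


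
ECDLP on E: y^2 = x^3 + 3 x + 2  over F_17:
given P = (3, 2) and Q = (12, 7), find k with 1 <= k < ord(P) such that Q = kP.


Enumerate multiples of P until we hit Q = (12, 7):
  1P = (3, 2)
  2P = (12, 7)
Match found at i = 2.

k = 2


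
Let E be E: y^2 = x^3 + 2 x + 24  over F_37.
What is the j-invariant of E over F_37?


Delta = -16(4 a^3 + 27 b^2) mod 37 = 36
-1728 * (4 a)^3 = -1728 * (4*2)^3 mod 37 = 8
j = 8 * 36^(-1) mod 37 = 29

j = 29 (mod 37)


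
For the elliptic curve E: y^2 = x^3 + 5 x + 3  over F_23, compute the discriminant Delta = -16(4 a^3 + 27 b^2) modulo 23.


4 a^3 + 27 b^2 = 4*5^3 + 27*3^2 = 500 + 243 = 743
Delta = -16 * (743) = -11888
Delta mod 23 = 3

Delta = 3 (mod 23)


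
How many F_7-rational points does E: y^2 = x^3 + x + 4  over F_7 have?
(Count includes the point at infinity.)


For each x in F_7, count y with y^2 = x^3 + 1 x + 4 mod 7:
  x = 0: RHS = 4, y in [2, 5]  -> 2 point(s)
  x = 2: RHS = 0, y in [0]  -> 1 point(s)
  x = 4: RHS = 2, y in [3, 4]  -> 2 point(s)
  x = 5: RHS = 1, y in [1, 6]  -> 2 point(s)
  x = 6: RHS = 2, y in [3, 4]  -> 2 point(s)
Affine points: 9. Add the point at infinity: total = 10.

#E(F_7) = 10


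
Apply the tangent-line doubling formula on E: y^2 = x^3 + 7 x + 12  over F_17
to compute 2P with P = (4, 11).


Doubling: s = (3 x1^2 + a) / (2 y1)
s = (3*4^2 + 7) / (2*11) mod 17 = 11
x3 = s^2 - 2 x1 mod 17 = 11^2 - 2*4 = 11
y3 = s (x1 - x3) - y1 mod 17 = 11 * (4 - 11) - 11 = 14

2P = (11, 14)


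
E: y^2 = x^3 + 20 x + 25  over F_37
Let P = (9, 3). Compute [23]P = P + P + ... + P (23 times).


k = 23 = 10111_2 (binary, LSB first: 11101)
Double-and-add from P = (9, 3):
  bit 0 = 1: acc = O + (9, 3) = (9, 3)
  bit 1 = 1: acc = (9, 3) + (3, 1) = (21, 30)
  bit 2 = 1: acc = (21, 30) + (19, 30) = (34, 7)
  bit 3 = 0: acc unchanged = (34, 7)
  bit 4 = 1: acc = (34, 7) + (36, 35) = (15, 0)

23P = (15, 0)


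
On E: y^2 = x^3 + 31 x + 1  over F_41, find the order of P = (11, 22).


Compute successive multiples of P until we hit O:
  1P = (11, 22)
  2P = (11, 19)
  3P = O

ord(P) = 3


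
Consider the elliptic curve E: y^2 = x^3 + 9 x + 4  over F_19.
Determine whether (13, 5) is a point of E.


Check whether y^2 = x^3 + 9 x + 4 (mod 19) for (x, y) = (13, 5).
LHS: y^2 = 5^2 mod 19 = 6
RHS: x^3 + 9 x + 4 = 13^3 + 9*13 + 4 mod 19 = 0
LHS != RHS

No, not on the curve


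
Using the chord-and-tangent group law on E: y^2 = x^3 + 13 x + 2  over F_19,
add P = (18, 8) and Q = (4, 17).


P != Q, so use the chord formula.
s = (y2 - y1) / (x2 - x1) = (9) / (5) mod 19 = 17
x3 = s^2 - x1 - x2 mod 19 = 17^2 - 18 - 4 = 1
y3 = s (x1 - x3) - y1 mod 19 = 17 * (18 - 1) - 8 = 15

P + Q = (1, 15)


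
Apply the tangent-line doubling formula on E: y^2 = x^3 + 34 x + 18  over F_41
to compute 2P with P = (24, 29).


Doubling: s = (3 x1^2 + a) / (2 y1)
s = (3*24^2 + 34) / (2*29) mod 41 = 12
x3 = s^2 - 2 x1 mod 41 = 12^2 - 2*24 = 14
y3 = s (x1 - x3) - y1 mod 41 = 12 * (24 - 14) - 29 = 9

2P = (14, 9)


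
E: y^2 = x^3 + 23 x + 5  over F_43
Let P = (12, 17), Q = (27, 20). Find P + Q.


P != Q, so use the chord formula.
s = (y2 - y1) / (x2 - x1) = (3) / (15) mod 43 = 26
x3 = s^2 - x1 - x2 mod 43 = 26^2 - 12 - 27 = 35
y3 = s (x1 - x3) - y1 mod 43 = 26 * (12 - 35) - 17 = 30

P + Q = (35, 30)


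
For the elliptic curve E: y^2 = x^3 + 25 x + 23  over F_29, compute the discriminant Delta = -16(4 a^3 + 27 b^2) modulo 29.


4 a^3 + 27 b^2 = 4*25^3 + 27*23^2 = 62500 + 14283 = 76783
Delta = -16 * (76783) = -1228528
Delta mod 29 = 28

Delta = 28 (mod 29)


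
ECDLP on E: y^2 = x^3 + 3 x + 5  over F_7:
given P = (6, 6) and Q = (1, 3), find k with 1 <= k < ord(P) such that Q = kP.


Enumerate multiples of P until we hit Q = (1, 3):
  1P = (6, 6)
  2P = (4, 2)
  3P = (1, 4)
  4P = (1, 3)
Match found at i = 4.

k = 4


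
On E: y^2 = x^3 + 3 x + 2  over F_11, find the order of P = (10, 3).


Compute successive multiples of P until we hit O:
  1P = (10, 3)
  2P = (3, 4)
  3P = (7, 6)
  4P = (6, 4)
  5P = (4, 1)
  6P = (2, 7)
  7P = (2, 4)
  8P = (4, 10)
  ... (continuing to 13P)
  13P = O

ord(P) = 13


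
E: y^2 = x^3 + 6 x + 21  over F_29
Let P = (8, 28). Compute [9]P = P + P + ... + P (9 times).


k = 9 = 1001_2 (binary, LSB first: 1001)
Double-and-add from P = (8, 28):
  bit 0 = 1: acc = O + (8, 28) = (8, 28)
  bit 1 = 0: acc unchanged = (8, 28)
  bit 2 = 0: acc unchanged = (8, 28)
  bit 3 = 1: acc = (8, 28) + (14, 23) = (23, 28)

9P = (23, 28)


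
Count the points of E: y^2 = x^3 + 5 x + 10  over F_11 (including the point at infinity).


For each x in F_11, count y with y^2 = x^3 + 5 x + 10 mod 11:
  x = 1: RHS = 5, y in [4, 7]  -> 2 point(s)
  x = 6: RHS = 3, y in [5, 6]  -> 2 point(s)
  x = 7: RHS = 3, y in [5, 6]  -> 2 point(s)
  x = 8: RHS = 1, y in [1, 10]  -> 2 point(s)
  x = 9: RHS = 3, y in [5, 6]  -> 2 point(s)
  x = 10: RHS = 4, y in [2, 9]  -> 2 point(s)
Affine points: 12. Add the point at infinity: total = 13.

#E(F_11) = 13


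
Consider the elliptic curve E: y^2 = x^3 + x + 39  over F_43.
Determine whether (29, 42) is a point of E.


Check whether y^2 = x^3 + 1 x + 39 (mod 43) for (x, y) = (29, 42).
LHS: y^2 = 42^2 mod 43 = 1
RHS: x^3 + 1 x + 39 = 29^3 + 1*29 + 39 mod 43 = 33
LHS != RHS

No, not on the curve


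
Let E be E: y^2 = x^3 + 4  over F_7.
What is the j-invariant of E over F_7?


Delta = -16(4 a^3 + 27 b^2) mod 7 = 4
-1728 * (4 a)^3 = -1728 * (4*0)^3 mod 7 = 0
j = 0 * 4^(-1) mod 7 = 0

j = 0 (mod 7)


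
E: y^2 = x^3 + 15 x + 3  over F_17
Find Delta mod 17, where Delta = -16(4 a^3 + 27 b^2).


4 a^3 + 27 b^2 = 4*15^3 + 27*3^2 = 13500 + 243 = 13743
Delta = -16 * (13743) = -219888
Delta mod 17 = 7

Delta = 7 (mod 17)


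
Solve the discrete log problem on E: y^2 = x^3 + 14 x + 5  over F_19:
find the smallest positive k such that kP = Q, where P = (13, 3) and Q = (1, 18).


Enumerate multiples of P until we hit Q = (1, 18):
  1P = (13, 3)
  2P = (18, 3)
  3P = (7, 16)
  4P = (0, 10)
  5P = (10, 10)
  6P = (12, 1)
  7P = (17, 8)
  8P = (6, 1)
  9P = (9, 9)
  10P = (4, 12)
  11P = (3, 6)
  12P = (1, 1)
  13P = (14, 0)
  14P = (1, 18)
Match found at i = 14.

k = 14


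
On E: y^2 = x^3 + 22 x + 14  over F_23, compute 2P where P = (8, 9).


Doubling: s = (3 x1^2 + a) / (2 y1)
s = (3*8^2 + 22) / (2*9) mod 23 = 17
x3 = s^2 - 2 x1 mod 23 = 17^2 - 2*8 = 20
y3 = s (x1 - x3) - y1 mod 23 = 17 * (8 - 20) - 9 = 17

2P = (20, 17)


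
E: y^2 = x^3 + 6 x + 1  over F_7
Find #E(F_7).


For each x in F_7, count y with y^2 = x^3 + 6 x + 1 mod 7:
  x = 0: RHS = 1, y in [1, 6]  -> 2 point(s)
  x = 1: RHS = 1, y in [1, 6]  -> 2 point(s)
  x = 2: RHS = 0, y in [0]  -> 1 point(s)
  x = 3: RHS = 4, y in [2, 5]  -> 2 point(s)
  x = 5: RHS = 2, y in [3, 4]  -> 2 point(s)
  x = 6: RHS = 1, y in [1, 6]  -> 2 point(s)
Affine points: 11. Add the point at infinity: total = 12.

#E(F_7) = 12


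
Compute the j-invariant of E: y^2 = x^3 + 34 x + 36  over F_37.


Delta = -16(4 a^3 + 27 b^2) mod 37 = 1
-1728 * (4 a)^3 = -1728 * (4*34)^3 mod 37 = 10
j = 10 * 1^(-1) mod 37 = 10

j = 10 (mod 37)


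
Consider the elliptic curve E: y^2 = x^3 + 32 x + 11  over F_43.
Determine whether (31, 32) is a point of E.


Check whether y^2 = x^3 + 32 x + 11 (mod 43) for (x, y) = (31, 32).
LHS: y^2 = 32^2 mod 43 = 35
RHS: x^3 + 32 x + 11 = 31^3 + 32*31 + 11 mod 43 = 6
LHS != RHS

No, not on the curve


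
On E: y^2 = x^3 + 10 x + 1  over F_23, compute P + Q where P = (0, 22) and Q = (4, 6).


P != Q, so use the chord formula.
s = (y2 - y1) / (x2 - x1) = (7) / (4) mod 23 = 19
x3 = s^2 - x1 - x2 mod 23 = 19^2 - 0 - 4 = 12
y3 = s (x1 - x3) - y1 mod 23 = 19 * (0 - 12) - 22 = 3

P + Q = (12, 3)


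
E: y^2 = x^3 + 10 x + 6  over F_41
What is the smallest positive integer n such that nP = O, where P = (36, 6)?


Compute successive multiples of P until we hit O:
  1P = (36, 6)
  2P = (28, 37)
  3P = (17, 28)
  4P = (30, 0)
  5P = (17, 13)
  6P = (28, 4)
  7P = (36, 35)
  8P = O

ord(P) = 8


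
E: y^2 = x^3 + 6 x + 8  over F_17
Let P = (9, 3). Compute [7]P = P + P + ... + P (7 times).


k = 7 = 111_2 (binary, LSB first: 111)
Double-and-add from P = (9, 3):
  bit 0 = 1: acc = O + (9, 3) = (9, 3)
  bit 1 = 1: acc = (9, 3) + (0, 5) = (7, 6)
  bit 2 = 1: acc = (7, 6) + (16, 16) = (3, 6)

7P = (3, 6)


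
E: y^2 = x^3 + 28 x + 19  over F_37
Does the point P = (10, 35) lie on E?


Check whether y^2 = x^3 + 28 x + 19 (mod 37) for (x, y) = (10, 35).
LHS: y^2 = 35^2 mod 37 = 4
RHS: x^3 + 28 x + 19 = 10^3 + 28*10 + 19 mod 37 = 4
LHS = RHS

Yes, on the curve


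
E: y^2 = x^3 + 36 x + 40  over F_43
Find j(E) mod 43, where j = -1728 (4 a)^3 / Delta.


Delta = -16(4 a^3 + 27 b^2) mod 43 = 4
-1728 * (4 a)^3 = -1728 * (4*36)^3 mod 43 = 4
j = 4 * 4^(-1) mod 43 = 1

j = 1 (mod 43)


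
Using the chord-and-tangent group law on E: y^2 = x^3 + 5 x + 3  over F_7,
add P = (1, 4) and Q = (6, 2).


P != Q, so use the chord formula.
s = (y2 - y1) / (x2 - x1) = (5) / (5) mod 7 = 1
x3 = s^2 - x1 - x2 mod 7 = 1^2 - 1 - 6 = 1
y3 = s (x1 - x3) - y1 mod 7 = 1 * (1 - 1) - 4 = 3

P + Q = (1, 3)


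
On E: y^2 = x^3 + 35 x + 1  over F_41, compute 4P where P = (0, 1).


k = 4 = 100_2 (binary, LSB first: 001)
Double-and-add from P = (0, 1):
  bit 0 = 0: acc unchanged = O
  bit 1 = 0: acc unchanged = O
  bit 2 = 1: acc = O + (3, 25) = (3, 25)

4P = (3, 25)


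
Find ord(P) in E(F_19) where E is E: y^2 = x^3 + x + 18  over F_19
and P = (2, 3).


Compute successive multiples of P until we hit O:
  1P = (2, 3)
  2P = (16, 11)
  3P = (18, 15)
  4P = (15, 11)
  5P = (8, 5)
  6P = (7, 8)
  7P = (11, 7)
  8P = (13, 9)
  ... (continuing to 19P)
  19P = O

ord(P) = 19


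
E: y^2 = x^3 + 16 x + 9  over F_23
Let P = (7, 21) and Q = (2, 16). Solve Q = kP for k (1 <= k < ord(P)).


Enumerate multiples of P until we hit Q = (2, 16):
  1P = (7, 21)
  2P = (15, 6)
  3P = (2, 7)
  4P = (20, 7)
  5P = (9, 13)
  6P = (0, 20)
  7P = (1, 16)
  8P = (1, 7)
  9P = (0, 3)
  10P = (9, 10)
  11P = (20, 16)
  12P = (2, 16)
Match found at i = 12.

k = 12


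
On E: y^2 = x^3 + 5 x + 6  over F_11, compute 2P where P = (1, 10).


Doubling: s = (3 x1^2 + a) / (2 y1)
s = (3*1^2 + 5) / (2*10) mod 11 = 7
x3 = s^2 - 2 x1 mod 11 = 7^2 - 2*1 = 3
y3 = s (x1 - x3) - y1 mod 11 = 7 * (1 - 3) - 10 = 9

2P = (3, 9)


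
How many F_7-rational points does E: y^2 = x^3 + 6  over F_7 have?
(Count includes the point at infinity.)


For each x in F_7, count y with y^2 = x^3 + 0 x + 6 mod 7:
  x = 1: RHS = 0, y in [0]  -> 1 point(s)
  x = 2: RHS = 0, y in [0]  -> 1 point(s)
  x = 4: RHS = 0, y in [0]  -> 1 point(s)
Affine points: 3. Add the point at infinity: total = 4.

#E(F_7) = 4


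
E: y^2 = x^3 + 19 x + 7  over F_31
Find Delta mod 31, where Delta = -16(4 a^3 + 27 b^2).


4 a^3 + 27 b^2 = 4*19^3 + 27*7^2 = 27436 + 1323 = 28759
Delta = -16 * (28759) = -460144
Delta mod 31 = 20

Delta = 20 (mod 31)


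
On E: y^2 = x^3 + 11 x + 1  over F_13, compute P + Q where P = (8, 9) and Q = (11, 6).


P != Q, so use the chord formula.
s = (y2 - y1) / (x2 - x1) = (10) / (3) mod 13 = 12
x3 = s^2 - x1 - x2 mod 13 = 12^2 - 8 - 11 = 8
y3 = s (x1 - x3) - y1 mod 13 = 12 * (8 - 8) - 9 = 4

P + Q = (8, 4)


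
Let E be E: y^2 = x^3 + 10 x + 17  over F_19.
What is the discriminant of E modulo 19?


4 a^3 + 27 b^2 = 4*10^3 + 27*17^2 = 4000 + 7803 = 11803
Delta = -16 * (11803) = -188848
Delta mod 19 = 12

Delta = 12 (mod 19)


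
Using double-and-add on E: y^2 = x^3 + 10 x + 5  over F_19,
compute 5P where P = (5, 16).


k = 5 = 101_2 (binary, LSB first: 101)
Double-and-add from P = (5, 16):
  bit 0 = 1: acc = O + (5, 16) = (5, 16)
  bit 1 = 0: acc unchanged = (5, 16)
  bit 2 = 1: acc = (5, 16) + (7, 0) = (14, 18)

5P = (14, 18)


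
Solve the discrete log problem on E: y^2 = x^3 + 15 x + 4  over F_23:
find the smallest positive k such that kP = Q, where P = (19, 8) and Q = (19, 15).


Enumerate multiples of P until we hit Q = (19, 15):
  1P = (19, 8)
  2P = (20, 1)
  3P = (10, 21)
  4P = (10, 2)
  5P = (20, 22)
  6P = (19, 15)
Match found at i = 6.

k = 6


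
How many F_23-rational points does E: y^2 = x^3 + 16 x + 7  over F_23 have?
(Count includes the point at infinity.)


For each x in F_23, count y with y^2 = x^3 + 16 x + 7 mod 23:
  x = 1: RHS = 1, y in [1, 22]  -> 2 point(s)
  x = 2: RHS = 1, y in [1, 22]  -> 2 point(s)
  x = 3: RHS = 13, y in [6, 17]  -> 2 point(s)
  x = 7: RHS = 2, y in [5, 18]  -> 2 point(s)
  x = 8: RHS = 3, y in [7, 16]  -> 2 point(s)
  x = 9: RHS = 6, y in [11, 12]  -> 2 point(s)
  x = 12: RHS = 18, y in [8, 15]  -> 2 point(s)
  x = 14: RHS = 8, y in [10, 13]  -> 2 point(s)
  x = 16: RHS = 12, y in [9, 14]  -> 2 point(s)
  x = 18: RHS = 9, y in [3, 20]  -> 2 point(s)
  x = 20: RHS = 1, y in [1, 22]  -> 2 point(s)
  x = 21: RHS = 13, y in [6, 17]  -> 2 point(s)
  x = 22: RHS = 13, y in [6, 17]  -> 2 point(s)
Affine points: 26. Add the point at infinity: total = 27.

#E(F_23) = 27


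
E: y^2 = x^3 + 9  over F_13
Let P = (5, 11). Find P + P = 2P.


Doubling: s = (3 x1^2 + a) / (2 y1)
s = (3*5^2 + 0) / (2*11) mod 13 = 4
x3 = s^2 - 2 x1 mod 13 = 4^2 - 2*5 = 6
y3 = s (x1 - x3) - y1 mod 13 = 4 * (5 - 6) - 11 = 11

2P = (6, 11)


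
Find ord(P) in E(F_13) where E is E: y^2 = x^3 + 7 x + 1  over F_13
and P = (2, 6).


Compute successive multiples of P until we hit O:
  1P = (2, 6)
  2P = (6, 5)
  3P = (1, 10)
  4P = (0, 12)
  5P = (7, 9)
  6P = (8, 6)
  7P = (3, 7)
  8P = (9, 0)
  ... (continuing to 16P)
  16P = O

ord(P) = 16


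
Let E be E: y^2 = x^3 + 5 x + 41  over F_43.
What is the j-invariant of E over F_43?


Delta = -16(4 a^3 + 27 b^2) mod 43 = 33
-1728 * (4 a)^3 = -1728 * (4*5)^3 mod 43 = 27
j = 27 * 33^(-1) mod 43 = 36

j = 36 (mod 43)


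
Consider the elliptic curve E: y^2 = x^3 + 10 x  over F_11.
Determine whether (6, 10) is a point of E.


Check whether y^2 = x^3 + 10 x + 0 (mod 11) for (x, y) = (6, 10).
LHS: y^2 = 10^2 mod 11 = 1
RHS: x^3 + 10 x + 0 = 6^3 + 10*6 + 0 mod 11 = 1
LHS = RHS

Yes, on the curve


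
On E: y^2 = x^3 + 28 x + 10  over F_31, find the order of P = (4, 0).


Compute successive multiples of P until we hit O:
  1P = (4, 0)
  2P = O

ord(P) = 2


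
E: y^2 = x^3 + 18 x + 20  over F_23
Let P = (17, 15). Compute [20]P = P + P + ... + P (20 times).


k = 20 = 10100_2 (binary, LSB first: 00101)
Double-and-add from P = (17, 15):
  bit 0 = 0: acc unchanged = O
  bit 1 = 0: acc unchanged = O
  bit 2 = 1: acc = O + (8, 20) = (8, 20)
  bit 3 = 0: acc unchanged = (8, 20)
  bit 4 = 1: acc = (8, 20) + (15, 13) = (1, 19)

20P = (1, 19)


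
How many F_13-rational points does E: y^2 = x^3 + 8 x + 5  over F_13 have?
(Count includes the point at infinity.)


For each x in F_13, count y with y^2 = x^3 + 8 x + 5 mod 13:
  x = 1: RHS = 1, y in [1, 12]  -> 2 point(s)
  x = 2: RHS = 3, y in [4, 9]  -> 2 point(s)
  x = 3: RHS = 4, y in [2, 11]  -> 2 point(s)
  x = 4: RHS = 10, y in [6, 7]  -> 2 point(s)
  x = 5: RHS = 1, y in [1, 12]  -> 2 point(s)
  x = 6: RHS = 9, y in [3, 10]  -> 2 point(s)
  x = 7: RHS = 1, y in [1, 12]  -> 2 point(s)
  x = 8: RHS = 9, y in [3, 10]  -> 2 point(s)
  x = 9: RHS = 0, y in [0]  -> 1 point(s)
  x = 12: RHS = 9, y in [3, 10]  -> 2 point(s)
Affine points: 19. Add the point at infinity: total = 20.

#E(F_13) = 20


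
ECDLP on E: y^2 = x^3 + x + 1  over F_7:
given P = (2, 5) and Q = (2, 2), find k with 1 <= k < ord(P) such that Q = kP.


Enumerate multiples of P until we hit Q = (2, 2):
  1P = (2, 5)
  2P = (0, 6)
  3P = (0, 1)
  4P = (2, 2)
Match found at i = 4.

k = 4


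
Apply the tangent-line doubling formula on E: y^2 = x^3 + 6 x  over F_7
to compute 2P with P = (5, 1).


Doubling: s = (3 x1^2 + a) / (2 y1)
s = (3*5^2 + 6) / (2*1) mod 7 = 2
x3 = s^2 - 2 x1 mod 7 = 2^2 - 2*5 = 1
y3 = s (x1 - x3) - y1 mod 7 = 2 * (5 - 1) - 1 = 0

2P = (1, 0)


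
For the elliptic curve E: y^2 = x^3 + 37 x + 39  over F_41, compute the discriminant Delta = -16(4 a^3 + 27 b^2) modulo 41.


4 a^3 + 27 b^2 = 4*37^3 + 27*39^2 = 202612 + 41067 = 243679
Delta = -16 * (243679) = -3898864
Delta mod 41 = 31

Delta = 31 (mod 41)


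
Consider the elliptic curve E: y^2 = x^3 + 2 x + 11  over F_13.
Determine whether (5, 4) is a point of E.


Check whether y^2 = x^3 + 2 x + 11 (mod 13) for (x, y) = (5, 4).
LHS: y^2 = 4^2 mod 13 = 3
RHS: x^3 + 2 x + 11 = 5^3 + 2*5 + 11 mod 13 = 3
LHS = RHS

Yes, on the curve


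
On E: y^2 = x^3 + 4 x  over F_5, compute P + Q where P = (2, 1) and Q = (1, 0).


P != Q, so use the chord formula.
s = (y2 - y1) / (x2 - x1) = (4) / (4) mod 5 = 1
x3 = s^2 - x1 - x2 mod 5 = 1^2 - 2 - 1 = 3
y3 = s (x1 - x3) - y1 mod 5 = 1 * (2 - 3) - 1 = 3

P + Q = (3, 3)


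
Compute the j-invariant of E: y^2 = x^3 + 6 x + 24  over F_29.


Delta = -16(4 a^3 + 27 b^2) mod 29 = 26
-1728 * (4 a)^3 = -1728 * (4*6)^3 mod 29 = 8
j = 8 * 26^(-1) mod 29 = 7

j = 7 (mod 29)


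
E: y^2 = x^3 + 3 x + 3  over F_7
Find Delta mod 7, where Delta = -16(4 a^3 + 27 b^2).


4 a^3 + 27 b^2 = 4*3^3 + 27*3^2 = 108 + 243 = 351
Delta = -16 * (351) = -5616
Delta mod 7 = 5

Delta = 5 (mod 7)


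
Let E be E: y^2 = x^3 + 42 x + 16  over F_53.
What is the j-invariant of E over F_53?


Delta = -16(4 a^3 + 27 b^2) mod 53 = 32
-1728 * (4 a)^3 = -1728 * (4*42)^3 mod 53 = 45
j = 45 * 32^(-1) mod 53 = 13

j = 13 (mod 53)


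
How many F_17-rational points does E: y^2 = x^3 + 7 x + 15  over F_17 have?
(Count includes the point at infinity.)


For each x in F_17, count y with y^2 = x^3 + 7 x + 15 mod 17:
  x = 0: RHS = 15, y in [7, 10]  -> 2 point(s)
  x = 6: RHS = 1, y in [1, 16]  -> 2 point(s)
  x = 7: RHS = 16, y in [4, 13]  -> 2 point(s)
  x = 9: RHS = 8, y in [5, 12]  -> 2 point(s)
  x = 12: RHS = 8, y in [5, 12]  -> 2 point(s)
  x = 13: RHS = 8, y in [5, 12]  -> 2 point(s)
  x = 14: RHS = 1, y in [1, 16]  -> 2 point(s)
Affine points: 14. Add the point at infinity: total = 15.

#E(F_17) = 15


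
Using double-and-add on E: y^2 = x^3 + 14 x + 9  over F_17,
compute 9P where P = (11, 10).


k = 9 = 1001_2 (binary, LSB first: 1001)
Double-and-add from P = (11, 10):
  bit 0 = 1: acc = O + (11, 10) = (11, 10)
  bit 1 = 0: acc unchanged = (11, 10)
  bit 2 = 0: acc unchanged = (11, 10)
  bit 3 = 1: acc = (11, 10) + (5, 0) = (0, 14)

9P = (0, 14)


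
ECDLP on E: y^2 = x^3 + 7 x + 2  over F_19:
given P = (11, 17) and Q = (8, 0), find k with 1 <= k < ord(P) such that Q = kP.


Enumerate multiples of P until we hit Q = (8, 0):
  1P = (11, 17)
  2P = (8, 0)
Match found at i = 2.

k = 2


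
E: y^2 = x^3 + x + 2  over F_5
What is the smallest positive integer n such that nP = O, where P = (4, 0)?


Compute successive multiples of P until we hit O:
  1P = (4, 0)
  2P = O

ord(P) = 2


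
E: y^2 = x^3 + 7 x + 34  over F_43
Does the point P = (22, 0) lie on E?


Check whether y^2 = x^3 + 7 x + 34 (mod 43) for (x, y) = (22, 0).
LHS: y^2 = 0^2 mod 43 = 0
RHS: x^3 + 7 x + 34 = 22^3 + 7*22 + 34 mod 43 = 0
LHS = RHS

Yes, on the curve


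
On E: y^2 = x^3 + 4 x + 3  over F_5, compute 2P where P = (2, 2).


Doubling: s = (3 x1^2 + a) / (2 y1)
s = (3*2^2 + 4) / (2*2) mod 5 = 4
x3 = s^2 - 2 x1 mod 5 = 4^2 - 2*2 = 2
y3 = s (x1 - x3) - y1 mod 5 = 4 * (2 - 2) - 2 = 3

2P = (2, 3)


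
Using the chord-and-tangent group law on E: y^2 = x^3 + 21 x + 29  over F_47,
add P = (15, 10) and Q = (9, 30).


P != Q, so use the chord formula.
s = (y2 - y1) / (x2 - x1) = (20) / (41) mod 47 = 28
x3 = s^2 - x1 - x2 mod 47 = 28^2 - 15 - 9 = 8
y3 = s (x1 - x3) - y1 mod 47 = 28 * (15 - 8) - 10 = 45

P + Q = (8, 45)


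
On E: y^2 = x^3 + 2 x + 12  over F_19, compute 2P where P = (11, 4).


Doubling: s = (3 x1^2 + a) / (2 y1)
s = (3*11^2 + 2) / (2*4) mod 19 = 10
x3 = s^2 - 2 x1 mod 19 = 10^2 - 2*11 = 2
y3 = s (x1 - x3) - y1 mod 19 = 10 * (11 - 2) - 4 = 10

2P = (2, 10)


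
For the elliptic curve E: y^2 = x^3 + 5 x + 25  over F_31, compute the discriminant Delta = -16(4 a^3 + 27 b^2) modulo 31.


4 a^3 + 27 b^2 = 4*5^3 + 27*25^2 = 500 + 16875 = 17375
Delta = -16 * (17375) = -278000
Delta mod 31 = 8

Delta = 8 (mod 31)


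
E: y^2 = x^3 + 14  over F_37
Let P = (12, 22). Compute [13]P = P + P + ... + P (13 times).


k = 13 = 1101_2 (binary, LSB first: 1011)
Double-and-add from P = (12, 22):
  bit 0 = 1: acc = O + (12, 22) = (12, 22)
  bit 1 = 0: acc unchanged = (12, 22)
  bit 2 = 1: acc = (12, 22) + (21, 32) = (13, 18)
  bit 3 = 1: acc = (13, 18) + (28, 32) = (12, 15)

13P = (12, 15)


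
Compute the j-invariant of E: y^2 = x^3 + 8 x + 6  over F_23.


Delta = -16(4 a^3 + 27 b^2) mod 23 = 3
-1728 * (4 a)^3 = -1728 * (4*8)^3 mod 23 = 21
j = 21 * 3^(-1) mod 23 = 7

j = 7 (mod 23)


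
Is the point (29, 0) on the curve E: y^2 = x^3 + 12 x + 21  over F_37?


Check whether y^2 = x^3 + 12 x + 21 (mod 37) for (x, y) = (29, 0).
LHS: y^2 = 0^2 mod 37 = 0
RHS: x^3 + 12 x + 21 = 29^3 + 12*29 + 21 mod 37 = 5
LHS != RHS

No, not on the curve


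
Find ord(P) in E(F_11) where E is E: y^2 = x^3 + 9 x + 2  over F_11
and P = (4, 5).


Compute successive multiples of P until we hit O:
  1P = (4, 5)
  2P = (7, 1)
  3P = (3, 1)
  4P = (9, 8)
  5P = (1, 10)
  6P = (10, 5)
  7P = (8, 6)
  8P = (8, 5)
  ... (continuing to 15P)
  15P = O

ord(P) = 15


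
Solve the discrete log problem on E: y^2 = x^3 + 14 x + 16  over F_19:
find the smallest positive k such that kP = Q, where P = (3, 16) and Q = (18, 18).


Enumerate multiples of P until we hit Q = (18, 18):
  1P = (3, 16)
  2P = (18, 1)
  3P = (18, 18)
Match found at i = 3.

k = 3


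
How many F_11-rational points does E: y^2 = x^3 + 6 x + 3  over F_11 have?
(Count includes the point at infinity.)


For each x in F_11, count y with y^2 = x^3 + 6 x + 3 mod 11:
  x = 0: RHS = 3, y in [5, 6]  -> 2 point(s)
  x = 2: RHS = 1, y in [1, 10]  -> 2 point(s)
  x = 3: RHS = 4, y in [2, 9]  -> 2 point(s)
  x = 4: RHS = 3, y in [5, 6]  -> 2 point(s)
  x = 5: RHS = 4, y in [2, 9]  -> 2 point(s)
  x = 7: RHS = 3, y in [5, 6]  -> 2 point(s)
  x = 9: RHS = 5, y in [4, 7]  -> 2 point(s)
Affine points: 14. Add the point at infinity: total = 15.

#E(F_11) = 15


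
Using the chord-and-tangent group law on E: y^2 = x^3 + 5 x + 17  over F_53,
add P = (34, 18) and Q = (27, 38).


P != Q, so use the chord formula.
s = (y2 - y1) / (x2 - x1) = (20) / (46) mod 53 = 35
x3 = s^2 - x1 - x2 mod 53 = 35^2 - 34 - 27 = 51
y3 = s (x1 - x3) - y1 mod 53 = 35 * (34 - 51) - 18 = 23

P + Q = (51, 23)


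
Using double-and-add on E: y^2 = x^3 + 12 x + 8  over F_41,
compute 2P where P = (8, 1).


k = 2 = 10_2 (binary, LSB first: 01)
Double-and-add from P = (8, 1):
  bit 0 = 0: acc unchanged = O
  bit 1 = 1: acc = O + (15, 23) = (15, 23)

2P = (15, 23)


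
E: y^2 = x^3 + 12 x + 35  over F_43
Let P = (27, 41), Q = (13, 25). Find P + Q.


P != Q, so use the chord formula.
s = (y2 - y1) / (x2 - x1) = (27) / (29) mod 43 = 38
x3 = s^2 - x1 - x2 mod 43 = 38^2 - 27 - 13 = 28
y3 = s (x1 - x3) - y1 mod 43 = 38 * (27 - 28) - 41 = 7

P + Q = (28, 7)


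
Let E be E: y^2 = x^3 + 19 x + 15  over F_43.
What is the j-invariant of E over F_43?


Delta = -16(4 a^3 + 27 b^2) mod 43 = 34
-1728 * (4 a)^3 = -1728 * (4*19)^3 mod 43 = 2
j = 2 * 34^(-1) mod 43 = 38

j = 38 (mod 43)


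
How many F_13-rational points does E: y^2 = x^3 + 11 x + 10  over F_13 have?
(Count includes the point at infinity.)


For each x in F_13, count y with y^2 = x^3 + 11 x + 10 mod 13:
  x = 0: RHS = 10, y in [6, 7]  -> 2 point(s)
  x = 1: RHS = 9, y in [3, 10]  -> 2 point(s)
  x = 2: RHS = 1, y in [1, 12]  -> 2 point(s)
  x = 4: RHS = 1, y in [1, 12]  -> 2 point(s)
  x = 7: RHS = 1, y in [1, 12]  -> 2 point(s)
  x = 8: RHS = 12, y in [5, 8]  -> 2 point(s)
Affine points: 12. Add the point at infinity: total = 13.

#E(F_13) = 13


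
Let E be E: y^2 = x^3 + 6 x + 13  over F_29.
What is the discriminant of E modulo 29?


4 a^3 + 27 b^2 = 4*6^3 + 27*13^2 = 864 + 4563 = 5427
Delta = -16 * (5427) = -86832
Delta mod 29 = 23

Delta = 23 (mod 29)


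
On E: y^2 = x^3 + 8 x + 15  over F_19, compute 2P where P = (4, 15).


Doubling: s = (3 x1^2 + a) / (2 y1)
s = (3*4^2 + 8) / (2*15) mod 19 = 12
x3 = s^2 - 2 x1 mod 19 = 12^2 - 2*4 = 3
y3 = s (x1 - x3) - y1 mod 19 = 12 * (4 - 3) - 15 = 16

2P = (3, 16)


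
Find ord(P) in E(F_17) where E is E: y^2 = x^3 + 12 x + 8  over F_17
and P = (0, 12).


Compute successive multiples of P until we hit O:
  1P = (0, 12)
  2P = (13, 7)
  3P = (13, 10)
  4P = (0, 5)
  5P = O

ord(P) = 5


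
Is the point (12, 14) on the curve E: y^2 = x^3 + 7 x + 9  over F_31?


Check whether y^2 = x^3 + 7 x + 9 (mod 31) for (x, y) = (12, 14).
LHS: y^2 = 14^2 mod 31 = 10
RHS: x^3 + 7 x + 9 = 12^3 + 7*12 + 9 mod 31 = 23
LHS != RHS

No, not on the curve


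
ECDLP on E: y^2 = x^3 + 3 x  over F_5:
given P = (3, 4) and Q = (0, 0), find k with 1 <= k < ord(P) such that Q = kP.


Enumerate multiples of P until we hit Q = (0, 0):
  1P = (3, 4)
  2P = (4, 1)
  3P = (2, 3)
  4P = (1, 3)
  5P = (0, 0)
Match found at i = 5.

k = 5


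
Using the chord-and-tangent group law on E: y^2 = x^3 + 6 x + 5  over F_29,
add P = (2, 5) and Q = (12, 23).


P != Q, so use the chord formula.
s = (y2 - y1) / (x2 - x1) = (18) / (10) mod 29 = 25
x3 = s^2 - x1 - x2 mod 29 = 25^2 - 2 - 12 = 2
y3 = s (x1 - x3) - y1 mod 29 = 25 * (2 - 2) - 5 = 24

P + Q = (2, 24)


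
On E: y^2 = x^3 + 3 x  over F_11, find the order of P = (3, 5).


Compute successive multiples of P until we hit O:
  1P = (3, 5)
  2P = (3, 6)
  3P = O

ord(P) = 3


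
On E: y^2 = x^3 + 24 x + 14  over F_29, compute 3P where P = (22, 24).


k = 3 = 11_2 (binary, LSB first: 11)
Double-and-add from P = (22, 24):
  bit 0 = 1: acc = O + (22, 24) = (22, 24)
  bit 1 = 1: acc = (22, 24) + (8, 15) = (4, 0)

3P = (4, 0)


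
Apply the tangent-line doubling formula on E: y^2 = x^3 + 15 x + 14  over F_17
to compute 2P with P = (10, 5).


Doubling: s = (3 x1^2 + a) / (2 y1)
s = (3*10^2 + 15) / (2*5) mod 17 = 6
x3 = s^2 - 2 x1 mod 17 = 6^2 - 2*10 = 16
y3 = s (x1 - x3) - y1 mod 17 = 6 * (10 - 16) - 5 = 10

2P = (16, 10)


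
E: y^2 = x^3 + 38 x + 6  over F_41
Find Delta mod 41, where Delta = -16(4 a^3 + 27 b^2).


4 a^3 + 27 b^2 = 4*38^3 + 27*6^2 = 219488 + 972 = 220460
Delta = -16 * (220460) = -3527360
Delta mod 41 = 34

Delta = 34 (mod 41)


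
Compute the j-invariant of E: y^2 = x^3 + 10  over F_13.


Delta = -16(4 a^3 + 27 b^2) mod 13 = 12
-1728 * (4 a)^3 = -1728 * (4*0)^3 mod 13 = 0
j = 0 * 12^(-1) mod 13 = 0

j = 0 (mod 13)


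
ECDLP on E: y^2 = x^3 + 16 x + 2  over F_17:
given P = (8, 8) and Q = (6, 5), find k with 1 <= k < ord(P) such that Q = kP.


Enumerate multiples of P until we hit Q = (6, 5):
  1P = (8, 8)
  2P = (0, 11)
  3P = (11, 8)
  4P = (15, 9)
  5P = (2, 5)
  6P = (3, 3)
  7P = (7, 10)
  8P = (6, 5)
Match found at i = 8.

k = 8


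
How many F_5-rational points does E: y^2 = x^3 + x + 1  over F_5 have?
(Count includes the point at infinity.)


For each x in F_5, count y with y^2 = x^3 + 1 x + 1 mod 5:
  x = 0: RHS = 1, y in [1, 4]  -> 2 point(s)
  x = 2: RHS = 1, y in [1, 4]  -> 2 point(s)
  x = 3: RHS = 1, y in [1, 4]  -> 2 point(s)
  x = 4: RHS = 4, y in [2, 3]  -> 2 point(s)
Affine points: 8. Add the point at infinity: total = 9.

#E(F_5) = 9


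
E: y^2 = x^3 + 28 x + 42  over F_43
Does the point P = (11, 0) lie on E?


Check whether y^2 = x^3 + 28 x + 42 (mod 43) for (x, y) = (11, 0).
LHS: y^2 = 0^2 mod 43 = 0
RHS: x^3 + 28 x + 42 = 11^3 + 28*11 + 42 mod 43 = 4
LHS != RHS

No, not on the curve


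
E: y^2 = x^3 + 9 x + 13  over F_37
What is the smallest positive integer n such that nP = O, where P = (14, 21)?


Compute successive multiples of P until we hit O:
  1P = (14, 21)
  2P = (10, 20)
  3P = (20, 33)
  4P = (7, 30)
  5P = (32, 18)
  6P = (27, 12)
  7P = (21, 18)
  8P = (12, 31)
  ... (continuing to 19P)
  19P = O

ord(P) = 19


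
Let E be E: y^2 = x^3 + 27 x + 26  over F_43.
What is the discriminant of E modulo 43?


4 a^3 + 27 b^2 = 4*27^3 + 27*26^2 = 78732 + 18252 = 96984
Delta = -16 * (96984) = -1551744
Delta mod 43 = 40

Delta = 40 (mod 43)


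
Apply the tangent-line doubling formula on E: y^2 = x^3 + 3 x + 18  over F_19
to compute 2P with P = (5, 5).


Doubling: s = (3 x1^2 + a) / (2 y1)
s = (3*5^2 + 3) / (2*5) mod 19 = 4
x3 = s^2 - 2 x1 mod 19 = 4^2 - 2*5 = 6
y3 = s (x1 - x3) - y1 mod 19 = 4 * (5 - 6) - 5 = 10

2P = (6, 10)


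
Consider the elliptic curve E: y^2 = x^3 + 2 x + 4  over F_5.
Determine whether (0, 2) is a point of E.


Check whether y^2 = x^3 + 2 x + 4 (mod 5) for (x, y) = (0, 2).
LHS: y^2 = 2^2 mod 5 = 4
RHS: x^3 + 2 x + 4 = 0^3 + 2*0 + 4 mod 5 = 4
LHS = RHS

Yes, on the curve


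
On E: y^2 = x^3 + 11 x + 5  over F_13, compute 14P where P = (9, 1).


k = 14 = 1110_2 (binary, LSB first: 0111)
Double-and-add from P = (9, 1):
  bit 0 = 0: acc unchanged = O
  bit 1 = 1: acc = O + (4, 10) = (4, 10)
  bit 2 = 1: acc = (4, 10) + (6, 1) = (7, 10)
  bit 3 = 1: acc = (7, 10) + (2, 3) = (7, 3)

14P = (7, 3)


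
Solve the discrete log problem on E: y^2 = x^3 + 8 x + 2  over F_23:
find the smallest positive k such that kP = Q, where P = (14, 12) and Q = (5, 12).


Enumerate multiples of P until we hit Q = (5, 12):
  1P = (14, 12)
  2P = (22, 4)
  3P = (11, 8)
  4P = (10, 1)
  5P = (8, 16)
  6P = (4, 12)
  7P = (5, 11)
  8P = (6, 17)
  9P = (21, 1)
  10P = (13, 16)
  11P = (12, 3)
  12P = (0, 5)
  13P = (15, 22)
  14P = (2, 16)
  15P = (2, 7)
  16P = (15, 1)
  17P = (0, 18)
  18P = (12, 20)
  19P = (13, 7)
  20P = (21, 22)
  21P = (6, 6)
  22P = (5, 12)
Match found at i = 22.

k = 22


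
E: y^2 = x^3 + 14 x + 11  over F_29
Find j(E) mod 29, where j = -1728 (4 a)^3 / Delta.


Delta = -16(4 a^3 + 27 b^2) mod 29 = 23
-1728 * (4 a)^3 = -1728 * (4*14)^3 mod 29 = 20
j = 20 * 23^(-1) mod 29 = 16

j = 16 (mod 29)
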